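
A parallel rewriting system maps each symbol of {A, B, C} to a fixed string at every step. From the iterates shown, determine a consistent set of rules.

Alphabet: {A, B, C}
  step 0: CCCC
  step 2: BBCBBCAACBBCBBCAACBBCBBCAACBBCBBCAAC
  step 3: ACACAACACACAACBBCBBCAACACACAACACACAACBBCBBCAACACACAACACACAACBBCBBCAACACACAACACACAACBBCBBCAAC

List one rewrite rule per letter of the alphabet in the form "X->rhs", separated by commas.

A->BBC, B->AC, C->AAC

  step 2 ⇒ step 3: BBCBBCAACBBCBBCAACBBCBBCAACBBCBBCAAC ⇒ AC·AC·AAC·AC·AC·AAC·BBC·BBC·AAC·AC·AC·AAC·AC·AC·AAC·BBC·BBC·AAC·AC·AC·AAC·AC·AC·AAC·BBC·BBC·AAC·AC·AC·AAC·AC·AC·AAC·BBC·BBC·AAC
    A ↦ BBC
    B ↦ AC
    C ↦ AAC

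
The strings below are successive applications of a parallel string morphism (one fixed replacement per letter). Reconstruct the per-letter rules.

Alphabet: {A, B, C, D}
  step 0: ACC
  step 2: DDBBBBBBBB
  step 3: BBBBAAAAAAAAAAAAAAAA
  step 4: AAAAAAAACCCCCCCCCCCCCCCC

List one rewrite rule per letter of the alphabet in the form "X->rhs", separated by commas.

  step 3 ⇒ step 4: BBBBAAAAAAAAAAAAAAAA ⇒ AA·AA·AA·AA·C·C·C·C·C·C·C·C·C·C·C·C·C·C·C·C
    A ↦ C
    B ↦ AA
    C ↦ DD  (constrained at step 0)
  step 2 ⇒ step 3: DDBBBBBBBB ⇒ BB·BB·AA·AA·AA·AA·AA·AA·AA·AA
    D ↦ BB

A->C, B->AA, C->DD, D->BB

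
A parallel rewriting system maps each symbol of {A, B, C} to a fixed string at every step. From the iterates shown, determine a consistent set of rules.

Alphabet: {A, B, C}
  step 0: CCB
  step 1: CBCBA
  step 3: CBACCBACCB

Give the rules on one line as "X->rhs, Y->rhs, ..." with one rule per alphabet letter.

A->C, B->A, C->CB

  step 0 ⇒ step 1: CCB ⇒ CB·CB·A
    B ↦ A
    C ↦ CB
    A ↦ C  (constrained at step 1)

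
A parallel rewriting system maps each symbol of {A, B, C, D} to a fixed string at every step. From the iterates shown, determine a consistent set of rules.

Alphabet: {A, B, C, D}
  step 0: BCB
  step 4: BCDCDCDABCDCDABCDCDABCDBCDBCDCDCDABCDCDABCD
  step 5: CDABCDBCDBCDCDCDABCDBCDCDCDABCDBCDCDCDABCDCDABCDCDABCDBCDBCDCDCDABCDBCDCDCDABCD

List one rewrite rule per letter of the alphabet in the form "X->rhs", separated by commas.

  step 4 ⇒ step 5: BCDCDCDABCDCDABCDCDABCDBCDBCDCDCDABCDCDABCD ⇒ CDA·B·CD·B·CD·B·CD·CD·CDA·B·CD·B·CD·CD·CDA·B·CD·B·CD·CD·CDA·B·CD·CDA·B·CD·CDA·B·CD·B·CD·B·CD·CD·CDA·B·CD·B·CD·CD·CDA·B·CD
    A ↦ CD
    B ↦ CDA
    C ↦ B
    D ↦ CD

A->CD, B->CDA, C->B, D->CD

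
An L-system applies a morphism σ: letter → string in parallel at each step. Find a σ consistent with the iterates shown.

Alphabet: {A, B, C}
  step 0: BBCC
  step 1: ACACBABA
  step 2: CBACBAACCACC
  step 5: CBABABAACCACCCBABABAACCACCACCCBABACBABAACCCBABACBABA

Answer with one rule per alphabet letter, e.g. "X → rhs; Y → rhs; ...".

A->C, B->AC, C->BA

  step 1 ⇒ step 2: ACACBABA ⇒ C·BA·C·BA·AC·C·AC·C
    A ↦ C
    B ↦ AC
    C ↦ BA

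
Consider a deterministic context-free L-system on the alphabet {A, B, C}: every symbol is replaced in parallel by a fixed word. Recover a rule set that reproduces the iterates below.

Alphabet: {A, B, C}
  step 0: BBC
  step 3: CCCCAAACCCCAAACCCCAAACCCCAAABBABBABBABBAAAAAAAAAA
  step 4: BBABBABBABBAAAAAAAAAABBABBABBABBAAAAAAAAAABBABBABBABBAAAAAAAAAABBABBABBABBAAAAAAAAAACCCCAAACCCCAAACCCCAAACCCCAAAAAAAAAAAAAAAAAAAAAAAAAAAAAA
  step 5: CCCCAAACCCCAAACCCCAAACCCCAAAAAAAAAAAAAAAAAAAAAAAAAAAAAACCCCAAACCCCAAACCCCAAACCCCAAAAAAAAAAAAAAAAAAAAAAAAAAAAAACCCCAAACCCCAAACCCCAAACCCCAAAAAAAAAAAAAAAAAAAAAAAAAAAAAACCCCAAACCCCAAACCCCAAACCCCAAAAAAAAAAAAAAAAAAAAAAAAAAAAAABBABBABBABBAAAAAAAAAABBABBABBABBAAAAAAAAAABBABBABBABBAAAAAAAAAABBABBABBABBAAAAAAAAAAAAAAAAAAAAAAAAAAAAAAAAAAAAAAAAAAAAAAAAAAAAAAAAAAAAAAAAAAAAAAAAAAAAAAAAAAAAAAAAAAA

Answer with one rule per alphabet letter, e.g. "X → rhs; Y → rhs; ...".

A->AAA, B->CC, C->BBA

  step 4 ⇒ step 5: BBABBABBABBAAAAAAAAAABBABBABBABBAAAAAAAAAABBABBABBABBAAAAAAAAAABBABBABBABBAAAAAAAAAACCCCAAACCCCAAACCCCAAACCCCAAAAAAAAAAAAAAAAAAAAAAAAAAAAAA ⇒ CC·CC·AAA·CC·CC·AAA·CC·CC·AAA·CC·CC·AAA·AAA·AAA·AAA·AAA·AAA·AAA·AAA·AAA·AAA·CC·CC·AAA·CC·CC·AAA·CC·CC·AAA·CC·CC·AAA·AAA·AAA·AAA·AAA·AAA·AAA·AAA·AAA·AAA·CC·CC·AAA·CC·CC·AAA·CC·CC·AAA·CC·CC·AAA·AAA·AAA·AAA·AAA·AAA·AAA·AAA·AAA·AAA·CC·CC·AAA·CC·CC·AAA·CC·CC·AAA·CC·CC·AAA·AAA·AAA·AAA·AAA·AAA·AAA·AAA·AAA·AAA·BBA·BBA·BBA·BBA·AAA·AAA·AAA·BBA·BBA·BBA·BBA·AAA·AAA·AAA·BBA·BBA·BBA·BBA·AAA·AAA·AAA·BBA·BBA·BBA·BBA·AAA·AAA·AAA·AAA·AAA·AAA·AAA·AAA·AAA·AAA·AAA·AAA·AAA·AAA·AAA·AAA·AAA·AAA·AAA·AAA·AAA·AAA·AAA·AAA·AAA·AAA·AAA·AAA·AAA·AAA
    A ↦ AAA
    B ↦ CC
    C ↦ BBA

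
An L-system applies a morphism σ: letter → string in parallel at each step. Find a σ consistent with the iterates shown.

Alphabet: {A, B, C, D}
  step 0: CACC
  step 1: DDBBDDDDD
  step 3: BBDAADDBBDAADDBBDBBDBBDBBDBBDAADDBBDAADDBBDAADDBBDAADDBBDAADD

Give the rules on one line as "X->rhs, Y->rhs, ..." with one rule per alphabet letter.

  step 0 ⇒ step 1: CACC ⇒ DD·BBD·DD·DD
    A ↦ BBD
    C ↦ DD
    B ↦ AA  (constrained at step 1)
    D ↦ ABC  (constrained at step 1)

A->BBD, B->AA, C->DD, D->ABC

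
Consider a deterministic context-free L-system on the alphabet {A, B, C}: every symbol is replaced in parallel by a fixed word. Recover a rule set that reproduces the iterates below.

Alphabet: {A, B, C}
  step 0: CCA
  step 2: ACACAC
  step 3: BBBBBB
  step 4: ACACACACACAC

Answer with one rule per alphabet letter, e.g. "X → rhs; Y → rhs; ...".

  step 3 ⇒ step 4: BBBBBB ⇒ AC·AC·AC·AC·AC·AC
    B ↦ AC
  step 2 ⇒ step 3: ACACAC ⇒ B·B·B·B·B·B
    A ↦ B
  step 2 ⇒ step 3: ACACAC ⇒ B·B·B·B·B·B
    C ↦ B

A->B, B->AC, C->B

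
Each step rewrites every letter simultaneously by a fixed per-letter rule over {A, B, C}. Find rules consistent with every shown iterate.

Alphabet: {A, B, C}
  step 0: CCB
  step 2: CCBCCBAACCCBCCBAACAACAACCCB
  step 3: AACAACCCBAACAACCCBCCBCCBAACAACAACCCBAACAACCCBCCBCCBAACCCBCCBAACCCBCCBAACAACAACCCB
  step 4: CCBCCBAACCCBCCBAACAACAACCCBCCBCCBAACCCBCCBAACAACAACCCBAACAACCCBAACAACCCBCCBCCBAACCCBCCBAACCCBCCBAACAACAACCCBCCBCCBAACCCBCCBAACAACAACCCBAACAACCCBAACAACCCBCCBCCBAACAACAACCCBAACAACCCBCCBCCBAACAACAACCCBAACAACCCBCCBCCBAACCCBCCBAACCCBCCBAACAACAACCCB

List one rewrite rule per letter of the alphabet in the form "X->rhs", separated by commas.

A->CCB, B->CCB, C->AAC

  step 3 ⇒ step 4: AACAACCCBAACAACCCBCCBCCBAACAACAACCCBAACAACCCBCCBCCBAACCCBCCBAACCCBCCBAACAACAACCCB ⇒ CCB·CCB·AAC·CCB·CCB·AAC·AAC·AAC·CCB·CCB·CCB·AAC·CCB·CCB·AAC·AAC·AAC·CCB·AAC·AAC·CCB·AAC·AAC·CCB·CCB·CCB·AAC·CCB·CCB·AAC·CCB·CCB·AAC·AAC·AAC·CCB·CCB·CCB·AAC·CCB·CCB·AAC·AAC·AAC·CCB·AAC·AAC·CCB·AAC·AAC·CCB·CCB·CCB·AAC·AAC·AAC·CCB·AAC·AAC·CCB·CCB·CCB·AAC·AAC·AAC·CCB·AAC·AAC·CCB·CCB·CCB·AAC·CCB·CCB·AAC·CCB·CCB·AAC·AAC·AAC·CCB
    A ↦ CCB
    B ↦ CCB
    C ↦ AAC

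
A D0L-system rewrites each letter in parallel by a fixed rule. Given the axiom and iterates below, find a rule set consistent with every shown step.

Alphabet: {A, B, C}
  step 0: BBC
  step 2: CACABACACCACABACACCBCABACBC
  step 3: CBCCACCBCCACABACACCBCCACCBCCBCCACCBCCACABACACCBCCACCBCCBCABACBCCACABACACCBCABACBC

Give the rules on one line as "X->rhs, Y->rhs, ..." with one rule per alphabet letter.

A->CAC, B->ABA, C->CBC

  step 2 ⇒ step 3: CACABACACCACABACACCBCABACBC ⇒ CBC·CAC·CBC·CAC·ABA·CAC·CBC·CAC·CBC·CBC·CAC·CBC·CAC·ABA·CAC·CBC·CAC·CBC·CBC·ABA·CBC·CAC·ABA·CAC·CBC·ABA·CBC
    A ↦ CAC
    B ↦ ABA
    C ↦ CBC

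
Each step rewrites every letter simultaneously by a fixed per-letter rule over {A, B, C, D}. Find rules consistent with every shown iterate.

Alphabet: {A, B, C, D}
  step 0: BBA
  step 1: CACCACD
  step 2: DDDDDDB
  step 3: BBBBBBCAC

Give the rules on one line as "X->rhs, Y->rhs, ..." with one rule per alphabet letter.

A->D, B->CAC, C->D, D->B

  step 2 ⇒ step 3: DDDDDDB ⇒ B·B·B·B·B·B·CAC
    B ↦ CAC
    D ↦ B
  step 0 ⇒ step 1: BBA ⇒ CAC·CAC·D
    A ↦ D
  step 1 ⇒ step 2: CACCACD ⇒ D·D·D·D·D·D·B
    C ↦ D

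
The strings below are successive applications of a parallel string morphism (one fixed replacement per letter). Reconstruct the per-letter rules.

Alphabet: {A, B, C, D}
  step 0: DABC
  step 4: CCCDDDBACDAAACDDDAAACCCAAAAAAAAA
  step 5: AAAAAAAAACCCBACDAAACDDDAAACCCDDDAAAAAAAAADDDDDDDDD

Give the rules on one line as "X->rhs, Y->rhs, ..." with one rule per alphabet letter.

  step 4 ⇒ step 5: CCCDDDBACDAAACDDDAAACCCAAAAAAAAA ⇒ AAA·AAA·AAA·C·C·C·BAC·D·AAA·C·D·D·D·AAA·C·C·C·D·D·D·AAA·AAA·AAA·D·D·D·D·D·D·D·D·D
    A ↦ D
    B ↦ BAC
    C ↦ AAA
    D ↦ C

A->D, B->BAC, C->AAA, D->C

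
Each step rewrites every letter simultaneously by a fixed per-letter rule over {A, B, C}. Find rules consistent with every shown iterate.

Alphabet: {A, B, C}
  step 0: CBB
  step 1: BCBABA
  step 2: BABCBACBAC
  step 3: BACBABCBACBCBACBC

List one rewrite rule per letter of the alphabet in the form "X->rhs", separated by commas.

A->C, B->BA, C->BC

  step 2 ⇒ step 3: BABCBACBAC ⇒ BA·C·BA·BC·BA·C·BC·BA·C·BC
    A ↦ C
    B ↦ BA
    C ↦ BC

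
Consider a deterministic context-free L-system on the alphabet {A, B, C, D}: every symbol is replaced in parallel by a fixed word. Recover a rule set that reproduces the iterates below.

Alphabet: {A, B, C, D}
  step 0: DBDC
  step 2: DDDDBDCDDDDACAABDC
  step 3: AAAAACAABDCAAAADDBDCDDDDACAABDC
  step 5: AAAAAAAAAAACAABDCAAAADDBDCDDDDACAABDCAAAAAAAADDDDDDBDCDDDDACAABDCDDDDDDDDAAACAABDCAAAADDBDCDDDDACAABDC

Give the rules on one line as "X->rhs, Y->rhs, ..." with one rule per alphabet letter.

  step 2 ⇒ step 3: DDDDBDCDDDDACAABDC ⇒ A·A·A·A·ACA·A·BDC·A·A·A·A·DD·BDC·DD·DD·ACA·A·BDC
    A ↦ DD
    B ↦ ACA
    C ↦ BDC
    D ↦ A

A->DD, B->ACA, C->BDC, D->A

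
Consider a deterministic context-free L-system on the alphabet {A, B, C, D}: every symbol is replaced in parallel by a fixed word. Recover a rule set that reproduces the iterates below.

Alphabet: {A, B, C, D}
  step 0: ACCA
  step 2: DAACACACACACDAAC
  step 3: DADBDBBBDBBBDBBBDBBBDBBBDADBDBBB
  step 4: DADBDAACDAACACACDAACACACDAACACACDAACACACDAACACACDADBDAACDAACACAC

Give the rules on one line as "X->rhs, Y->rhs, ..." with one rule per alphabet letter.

A->DB, B->AC, C->BB, D->DA

  step 3 ⇒ step 4: DADBDBBBDBBBDBBBDBBBDBBBDADBDBBB ⇒ DA·DB·DA·AC·DA·AC·AC·AC·DA·AC·AC·AC·DA·AC·AC·AC·DA·AC·AC·AC·DA·AC·AC·AC·DA·DB·DA·AC·DA·AC·AC·AC
    A ↦ DB
    B ↦ AC
    D ↦ DA
  step 2 ⇒ step 3: DAACACACACACDAAC ⇒ DA·DB·DB·BB·DB·BB·DB·BB·DB·BB·DB·BB·DA·DB·DB·BB
    C ↦ BB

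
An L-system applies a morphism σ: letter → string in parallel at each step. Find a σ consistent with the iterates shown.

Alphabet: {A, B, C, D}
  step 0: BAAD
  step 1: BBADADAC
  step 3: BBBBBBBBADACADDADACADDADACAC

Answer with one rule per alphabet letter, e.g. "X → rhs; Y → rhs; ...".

A->AD, B->BB, C->D, D->AC

  step 0 ⇒ step 1: BAAD ⇒ BB·AD·AD·AC
    A ↦ AD
    B ↦ BB
    D ↦ AC
    C ↦ D  (constrained at step 1)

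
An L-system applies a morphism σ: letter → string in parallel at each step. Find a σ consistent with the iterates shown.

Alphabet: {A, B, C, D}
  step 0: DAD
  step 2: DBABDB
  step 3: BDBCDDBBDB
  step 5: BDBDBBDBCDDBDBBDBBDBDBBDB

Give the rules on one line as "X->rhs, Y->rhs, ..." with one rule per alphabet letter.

  step 2 ⇒ step 3: DBABDB ⇒ B·DB·CD·DB·B·DB
    A ↦ CD
    B ↦ DB
    D ↦ B
    C ↦ A  (constrained at step 3)

A->CD, B->DB, C->A, D->B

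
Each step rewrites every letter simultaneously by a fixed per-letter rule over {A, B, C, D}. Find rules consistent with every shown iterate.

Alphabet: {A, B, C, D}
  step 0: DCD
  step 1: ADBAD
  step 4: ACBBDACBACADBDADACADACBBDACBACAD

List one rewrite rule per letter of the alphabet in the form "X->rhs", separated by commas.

A->AC, B->BD, C->B, D->AD

  step 0 ⇒ step 1: DCD ⇒ AD·B·AD
    C ↦ B
    D ↦ AD
    A ↦ AC  (constrained at step 1)
    B ↦ BD  (constrained at step 1)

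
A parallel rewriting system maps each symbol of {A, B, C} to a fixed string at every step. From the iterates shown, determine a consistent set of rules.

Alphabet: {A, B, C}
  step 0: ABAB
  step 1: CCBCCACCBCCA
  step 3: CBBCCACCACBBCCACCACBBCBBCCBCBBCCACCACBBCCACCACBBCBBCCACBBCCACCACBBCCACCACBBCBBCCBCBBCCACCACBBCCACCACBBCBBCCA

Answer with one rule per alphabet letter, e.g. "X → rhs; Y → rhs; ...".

A->CCB, B->CCA, C->CBB

  step 0 ⇒ step 1: ABAB ⇒ CCB·CCA·CCB·CCA
    A ↦ CCB
    B ↦ CCA
    C ↦ CBB  (constrained at step 1)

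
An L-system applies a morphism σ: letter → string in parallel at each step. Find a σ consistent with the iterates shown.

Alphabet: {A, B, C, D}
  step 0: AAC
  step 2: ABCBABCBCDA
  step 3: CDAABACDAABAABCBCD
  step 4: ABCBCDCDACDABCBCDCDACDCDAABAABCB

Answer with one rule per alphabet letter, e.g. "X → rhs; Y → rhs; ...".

  step 3 ⇒ step 4: CDAABACDAABAABCBCD ⇒ AB·CB·CD·CD·A·CD·AB·CB·CD·CD·A·CD·CD·A·AB·A·AB·CB
    A ↦ CD
    B ↦ A
    C ↦ AB
    D ↦ CB

A->CD, B->A, C->AB, D->CB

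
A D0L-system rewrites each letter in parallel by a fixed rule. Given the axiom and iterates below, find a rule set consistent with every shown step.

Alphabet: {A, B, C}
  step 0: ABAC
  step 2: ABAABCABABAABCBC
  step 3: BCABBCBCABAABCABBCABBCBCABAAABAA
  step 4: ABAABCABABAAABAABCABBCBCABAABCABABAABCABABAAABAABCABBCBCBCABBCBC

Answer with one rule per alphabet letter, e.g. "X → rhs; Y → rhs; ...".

  step 3 ⇒ step 4: BCABBCBCABAABCABBCABBCBCABAAABAA ⇒ AB·AA·BC·AB·AB·AA·AB·AA·BC·AB·BC·BC·AB·AA·BC·AB·AB·AA·BC·AB·AB·AA·AB·AA·BC·AB·BC·BC·BC·AB·BC·BC
    A ↦ BC
    B ↦ AB
    C ↦ AA

A->BC, B->AB, C->AA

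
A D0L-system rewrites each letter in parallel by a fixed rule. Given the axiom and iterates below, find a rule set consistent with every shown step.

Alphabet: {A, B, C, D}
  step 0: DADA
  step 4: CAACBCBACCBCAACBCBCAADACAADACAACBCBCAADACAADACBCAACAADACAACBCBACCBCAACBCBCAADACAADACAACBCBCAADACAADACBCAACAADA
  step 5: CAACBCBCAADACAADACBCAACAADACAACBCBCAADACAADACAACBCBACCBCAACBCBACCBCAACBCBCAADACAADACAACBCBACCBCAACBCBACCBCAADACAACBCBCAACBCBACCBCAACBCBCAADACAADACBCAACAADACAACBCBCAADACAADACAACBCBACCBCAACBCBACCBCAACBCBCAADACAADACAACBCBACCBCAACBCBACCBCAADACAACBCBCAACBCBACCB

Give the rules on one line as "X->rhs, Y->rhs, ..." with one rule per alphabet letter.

A->CB, B->DA, C->CAA, D->AC

  step 4 ⇒ step 5: CAACBCBACCBCAACBCBCAADACAADACAACBCBCAADACAADACBCAACAADACAACBCBACCBCAACBCBCAADACAADACAACBCBCAADACAADACBCAACAADA ⇒ CAA·CB·CB·CAA·DA·CAA·DA·CB·CAA·CAA·DA·CAA·CB·CB·CAA·DA·CAA·DA·CAA·CB·CB·AC·CB·CAA·CB·CB·AC·CB·CAA·CB·CB·CAA·DA·CAA·DA·CAA·CB·CB·AC·CB·CAA·CB·CB·AC·CB·CAA·DA·CAA·CB·CB·CAA·CB·CB·AC·CB·CAA·CB·CB·CAA·DA·CAA·DA·CB·CAA·CAA·DA·CAA·CB·CB·CAA·DA·CAA·DA·CAA·CB·CB·AC·CB·CAA·CB·CB·AC·CB·CAA·CB·CB·CAA·DA·CAA·DA·CAA·CB·CB·AC·CB·CAA·CB·CB·AC·CB·CAA·DA·CAA·CB·CB·CAA·CB·CB·AC·CB
    A ↦ CB
    B ↦ DA
    C ↦ CAA
    D ↦ AC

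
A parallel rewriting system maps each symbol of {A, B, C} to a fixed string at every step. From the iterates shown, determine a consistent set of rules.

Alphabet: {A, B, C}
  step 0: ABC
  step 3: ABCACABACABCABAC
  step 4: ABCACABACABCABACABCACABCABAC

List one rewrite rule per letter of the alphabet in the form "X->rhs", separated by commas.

A->AB, B->C, C->AC

  step 3 ⇒ step 4: ABCACABACABCABAC ⇒ AB·C·AC·AB·AC·AB·C·AB·AC·AB·C·AC·AB·C·AB·AC
    A ↦ AB
    B ↦ C
    C ↦ AC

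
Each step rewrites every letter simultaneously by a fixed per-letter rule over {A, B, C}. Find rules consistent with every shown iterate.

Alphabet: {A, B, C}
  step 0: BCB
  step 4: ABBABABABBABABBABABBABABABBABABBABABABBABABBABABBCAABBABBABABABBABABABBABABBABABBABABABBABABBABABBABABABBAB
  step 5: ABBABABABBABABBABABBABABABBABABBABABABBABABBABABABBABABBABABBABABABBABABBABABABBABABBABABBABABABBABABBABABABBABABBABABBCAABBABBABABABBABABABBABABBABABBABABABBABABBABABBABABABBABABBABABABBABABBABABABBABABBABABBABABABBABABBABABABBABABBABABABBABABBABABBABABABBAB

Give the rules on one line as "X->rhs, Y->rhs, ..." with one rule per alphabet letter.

A->ABB, B->AB, C->BCA

  step 4 ⇒ step 5: ABBABABABBABABBABABBABABABBABABBABABABBABABBABABBCAABBABBABABABBABABABBABABBABABBABABABBABABBABABBABABABBAB ⇒ ABB·AB·AB·ABB·AB·ABB·AB·ABB·AB·AB·ABB·AB·ABB·AB·AB·ABB·AB·ABB·AB·AB·ABB·AB·ABB·AB·ABB·AB·AB·ABB·AB·ABB·AB·AB·ABB·AB·ABB·AB·ABB·AB·AB·ABB·AB·ABB·AB·AB·ABB·AB·ABB·AB·AB·BCA·ABB·ABB·AB·AB·ABB·AB·AB·ABB·AB·ABB·AB·ABB·AB·AB·ABB·AB·ABB·AB·ABB·AB·AB·ABB·AB·ABB·AB·AB·ABB·AB·ABB·AB·AB·ABB·AB·ABB·AB·ABB·AB·AB·ABB·AB·ABB·AB·AB·ABB·AB·ABB·AB·AB·ABB·AB·ABB·AB·ABB·AB·AB·ABB·AB
    A ↦ ABB
    B ↦ AB
    C ↦ BCA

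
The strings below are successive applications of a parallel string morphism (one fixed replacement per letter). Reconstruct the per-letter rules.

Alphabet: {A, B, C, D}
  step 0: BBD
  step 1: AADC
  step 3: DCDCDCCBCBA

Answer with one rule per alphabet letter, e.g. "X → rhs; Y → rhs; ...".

  step 0 ⇒ step 1: BBD ⇒ A·A·DC
    B ↦ A
    D ↦ DC
    A ↦ D  (constrained at step 1)
    C ↦ CB  (constrained at step 1)

A->D, B->A, C->CB, D->DC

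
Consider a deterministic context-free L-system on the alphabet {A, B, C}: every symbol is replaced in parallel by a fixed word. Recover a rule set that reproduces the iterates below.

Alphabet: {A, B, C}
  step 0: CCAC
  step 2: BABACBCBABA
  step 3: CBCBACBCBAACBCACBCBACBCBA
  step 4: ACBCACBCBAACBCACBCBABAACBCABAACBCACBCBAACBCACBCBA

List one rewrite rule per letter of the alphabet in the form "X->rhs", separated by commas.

  step 3 ⇒ step 4: CBCBACBCBAACBCACBCBACBCBA ⇒ A·CBC·A·CBC·BA·A·CBC·A·CBC·BA·BA·A·CBC·A·BA·A·CBC·A·CBC·BA·A·CBC·A·CBC·BA
    A ↦ BA
    B ↦ CBC
    C ↦ A

A->BA, B->CBC, C->A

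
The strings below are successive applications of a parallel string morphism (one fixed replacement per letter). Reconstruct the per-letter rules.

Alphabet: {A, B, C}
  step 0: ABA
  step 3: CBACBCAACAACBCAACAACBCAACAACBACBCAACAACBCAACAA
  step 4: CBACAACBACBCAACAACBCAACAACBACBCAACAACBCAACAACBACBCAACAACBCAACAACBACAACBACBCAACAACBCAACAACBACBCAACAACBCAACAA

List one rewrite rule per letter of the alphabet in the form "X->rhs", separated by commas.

A->CAA, B->A, C->CB

  step 3 ⇒ step 4: CBACBCAACAACBCAACAACBCAACAACBACBCAACAACBCAACAA ⇒ CB·A·CAA·CB·A·CB·CAA·CAA·CB·CAA·CAA·CB·A·CB·CAA·CAA·CB·CAA·CAA·CB·A·CB·CAA·CAA·CB·CAA·CAA·CB·A·CAA·CB·A·CB·CAA·CAA·CB·CAA·CAA·CB·A·CB·CAA·CAA·CB·CAA·CAA
    A ↦ CAA
    B ↦ A
    C ↦ CB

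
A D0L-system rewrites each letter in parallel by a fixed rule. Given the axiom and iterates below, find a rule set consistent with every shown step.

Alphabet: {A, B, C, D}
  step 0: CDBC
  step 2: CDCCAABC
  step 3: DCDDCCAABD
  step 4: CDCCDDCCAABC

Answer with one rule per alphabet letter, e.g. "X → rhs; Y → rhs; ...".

A->C, B->AAB, C->D, D->C

  step 3 ⇒ step 4: DCDDCCAABD ⇒ C·D·C·C·D·D·C·C·AAB·C
    A ↦ C
    B ↦ AAB
    C ↦ D
    D ↦ C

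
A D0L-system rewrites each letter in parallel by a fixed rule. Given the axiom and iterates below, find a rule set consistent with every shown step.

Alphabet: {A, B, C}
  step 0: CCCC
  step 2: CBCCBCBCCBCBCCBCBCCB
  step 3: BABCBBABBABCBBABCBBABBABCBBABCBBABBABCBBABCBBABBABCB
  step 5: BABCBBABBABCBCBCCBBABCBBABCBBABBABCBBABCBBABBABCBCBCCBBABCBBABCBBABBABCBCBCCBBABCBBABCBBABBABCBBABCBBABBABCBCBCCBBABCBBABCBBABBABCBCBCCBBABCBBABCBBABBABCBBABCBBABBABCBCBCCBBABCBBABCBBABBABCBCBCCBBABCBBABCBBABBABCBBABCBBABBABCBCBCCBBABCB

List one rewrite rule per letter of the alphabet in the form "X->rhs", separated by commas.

A->C, B->CB, C->BAB

  step 2 ⇒ step 3: CBCCBCBCCBCBCCBCBCCB ⇒ BAB·CB·BAB·BAB·CB·BAB·CB·BAB·BAB·CB·BAB·CB·BAB·BAB·CB·BAB·CB·BAB·BAB·CB
    B ↦ CB
    C ↦ BAB
    A ↦ C  (constrained at step 3)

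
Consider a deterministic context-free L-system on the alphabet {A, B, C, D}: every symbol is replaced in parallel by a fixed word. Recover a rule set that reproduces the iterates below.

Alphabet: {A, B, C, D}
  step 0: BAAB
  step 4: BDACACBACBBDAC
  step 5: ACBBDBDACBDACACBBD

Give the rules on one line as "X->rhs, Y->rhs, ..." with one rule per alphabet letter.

A->B, B->AC, C->D, D->B

  step 4 ⇒ step 5: BDACACBACBBDAC ⇒ AC·B·B·D·B·D·AC·B·D·AC·AC·B·B·D
    A ↦ B
    B ↦ AC
    C ↦ D
    D ↦ B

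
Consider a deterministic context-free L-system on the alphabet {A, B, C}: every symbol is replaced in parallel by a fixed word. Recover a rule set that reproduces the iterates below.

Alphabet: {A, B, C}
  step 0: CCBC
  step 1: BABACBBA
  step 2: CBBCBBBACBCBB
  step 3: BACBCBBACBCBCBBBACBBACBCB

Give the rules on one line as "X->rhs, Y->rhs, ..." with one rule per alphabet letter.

  step 2 ⇒ step 3: CBBCBBBACBCBB ⇒ BA·CB·CB·BA·CB·CB·CB·B·BA·CB·BA·CB·CB
    A ↦ B
    B ↦ CB
    C ↦ BA

A->B, B->CB, C->BA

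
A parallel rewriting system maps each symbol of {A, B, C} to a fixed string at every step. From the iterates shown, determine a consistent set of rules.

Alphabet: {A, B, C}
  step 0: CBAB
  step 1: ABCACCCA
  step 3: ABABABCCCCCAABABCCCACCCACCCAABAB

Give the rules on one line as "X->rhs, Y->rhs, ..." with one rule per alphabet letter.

A->CC, B->CA, C->AB

  step 0 ⇒ step 1: CBAB ⇒ AB·CA·CC·CA
    A ↦ CC
    B ↦ CA
    C ↦ AB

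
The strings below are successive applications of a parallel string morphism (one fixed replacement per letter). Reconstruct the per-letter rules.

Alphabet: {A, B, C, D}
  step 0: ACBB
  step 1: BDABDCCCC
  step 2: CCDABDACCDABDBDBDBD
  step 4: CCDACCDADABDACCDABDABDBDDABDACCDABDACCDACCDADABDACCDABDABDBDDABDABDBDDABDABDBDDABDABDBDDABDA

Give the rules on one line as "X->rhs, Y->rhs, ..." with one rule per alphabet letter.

  step 1 ⇒ step 2: BDABDCCCC ⇒ CC·DA·BDA·CC·DA·BD·BD·BD·BD
    A ↦ BDA
    B ↦ CC
    C ↦ BD
    D ↦ DA

A->BDA, B->CC, C->BD, D->DA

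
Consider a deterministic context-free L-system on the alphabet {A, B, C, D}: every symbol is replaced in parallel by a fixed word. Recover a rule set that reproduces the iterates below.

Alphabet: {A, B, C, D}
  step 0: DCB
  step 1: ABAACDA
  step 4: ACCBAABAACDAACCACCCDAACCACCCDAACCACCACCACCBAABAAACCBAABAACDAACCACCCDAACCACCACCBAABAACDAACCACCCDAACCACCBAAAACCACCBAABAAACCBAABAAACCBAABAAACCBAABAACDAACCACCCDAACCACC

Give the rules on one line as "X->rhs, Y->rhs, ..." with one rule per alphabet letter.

  step 0 ⇒ step 1: DCB ⇒ A·BAA·CDA
    B ↦ CDA
    C ↦ BAA
    D ↦ A
    A ↦ ACC  (constrained at step 1)

A->ACC, B->CDA, C->BAA, D->A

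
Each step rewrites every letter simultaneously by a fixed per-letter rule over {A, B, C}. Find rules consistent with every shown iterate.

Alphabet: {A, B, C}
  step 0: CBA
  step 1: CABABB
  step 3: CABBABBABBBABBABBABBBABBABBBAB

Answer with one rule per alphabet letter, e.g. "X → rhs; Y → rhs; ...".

  step 0 ⇒ step 1: CBA ⇒ CA·BAB·B
    A ↦ B
    B ↦ BAB
    C ↦ CA

A->B, B->BAB, C->CA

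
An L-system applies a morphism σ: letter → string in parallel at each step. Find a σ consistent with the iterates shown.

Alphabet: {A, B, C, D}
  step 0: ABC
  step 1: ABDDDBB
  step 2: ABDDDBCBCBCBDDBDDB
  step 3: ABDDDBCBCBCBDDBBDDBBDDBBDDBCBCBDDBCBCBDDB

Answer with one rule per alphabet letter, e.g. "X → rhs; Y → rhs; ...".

A->ABD, B->DDB, C->B, D->CB

  step 2 ⇒ step 3: ABDDDBCBCBCBDDBDDB ⇒ ABD·DDB·CB·CB·CB·DDB·B·DDB·B·DDB·B·DDB·CB·CB·DDB·CB·CB·DDB
    A ↦ ABD
    B ↦ DDB
    C ↦ B
    D ↦ CB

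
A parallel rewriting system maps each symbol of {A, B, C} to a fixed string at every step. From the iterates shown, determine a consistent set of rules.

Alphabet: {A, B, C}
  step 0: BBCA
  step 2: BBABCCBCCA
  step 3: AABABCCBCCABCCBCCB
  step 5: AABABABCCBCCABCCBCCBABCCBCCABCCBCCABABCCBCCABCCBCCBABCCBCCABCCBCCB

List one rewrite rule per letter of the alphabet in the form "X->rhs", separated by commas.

A->B, B->A, C->BCC

  step 2 ⇒ step 3: BBABCCBCCA ⇒ A·A·B·A·BCC·BCC·A·BCC·BCC·B
    A ↦ B
    B ↦ A
    C ↦ BCC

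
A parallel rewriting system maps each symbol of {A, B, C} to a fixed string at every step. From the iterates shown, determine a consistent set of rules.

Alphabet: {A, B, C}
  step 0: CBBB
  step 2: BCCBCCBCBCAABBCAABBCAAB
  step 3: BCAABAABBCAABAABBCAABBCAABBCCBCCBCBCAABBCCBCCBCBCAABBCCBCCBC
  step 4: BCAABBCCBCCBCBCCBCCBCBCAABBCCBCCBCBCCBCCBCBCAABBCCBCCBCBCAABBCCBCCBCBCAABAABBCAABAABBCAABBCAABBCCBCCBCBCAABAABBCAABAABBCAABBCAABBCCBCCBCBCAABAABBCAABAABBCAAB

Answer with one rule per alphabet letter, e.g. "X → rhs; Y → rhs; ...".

A->BCC, B->BC, C->AAB

  step 3 ⇒ step 4: BCAABAABBCAABAABBCAABBCAABBCCBCCBCBCAABBCCBCCBCBCAABBCCBCCBC ⇒ BC·AAB·BCC·BCC·BC·BCC·BCC·BC·BC·AAB·BCC·BCC·BC·BCC·BCC·BC·BC·AAB·BCC·BCC·BC·BC·AAB·BCC·BCC·BC·BC·AAB·AAB·BC·AAB·AAB·BC·AAB·BC·AAB·BCC·BCC·BC·BC·AAB·AAB·BC·AAB·AAB·BC·AAB·BC·AAB·BCC·BCC·BC·BC·AAB·AAB·BC·AAB·AAB·BC·AAB
    A ↦ BCC
    B ↦ BC
    C ↦ AAB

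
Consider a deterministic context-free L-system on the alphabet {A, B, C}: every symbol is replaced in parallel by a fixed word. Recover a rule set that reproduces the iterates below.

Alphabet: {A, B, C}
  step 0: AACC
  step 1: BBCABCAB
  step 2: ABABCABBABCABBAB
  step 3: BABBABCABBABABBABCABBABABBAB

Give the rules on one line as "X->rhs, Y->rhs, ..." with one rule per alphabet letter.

  step 2 ⇒ step 3: ABABCABBABCABBAB ⇒ B·AB·B·AB·CAB·B·AB·AB·B·AB·CAB·B·AB·AB·B·AB
    A ↦ B
    B ↦ AB
    C ↦ CAB

A->B, B->AB, C->CAB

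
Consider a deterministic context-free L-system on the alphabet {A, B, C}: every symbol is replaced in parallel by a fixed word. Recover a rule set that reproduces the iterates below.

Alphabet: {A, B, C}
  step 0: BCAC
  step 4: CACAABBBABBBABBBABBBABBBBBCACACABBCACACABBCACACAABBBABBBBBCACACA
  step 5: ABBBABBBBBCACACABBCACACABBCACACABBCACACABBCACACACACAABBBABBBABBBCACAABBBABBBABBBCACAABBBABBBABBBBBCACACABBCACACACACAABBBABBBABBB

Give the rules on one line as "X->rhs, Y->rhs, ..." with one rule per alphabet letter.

  step 4 ⇒ step 5: CACAABBBABBBABBBABBBABBBBBCACACABBCACACABBCACACAABBBABBBBBCACACA ⇒ AB·BB·AB·BB·BB·CA·CA·CA·BB·CA·CA·CA·BB·CA·CA·CA·BB·CA·CA·CA·BB·CA·CA·CA·CA·CA·AB·BB·AB·BB·AB·BB·CA·CA·AB·BB·AB·BB·AB·BB·CA·CA·AB·BB·AB·BB·AB·BB·BB·CA·CA·CA·BB·CA·CA·CA·CA·CA·AB·BB·AB·BB·AB·BB
    A ↦ BB
    B ↦ CA
    C ↦ AB

A->BB, B->CA, C->AB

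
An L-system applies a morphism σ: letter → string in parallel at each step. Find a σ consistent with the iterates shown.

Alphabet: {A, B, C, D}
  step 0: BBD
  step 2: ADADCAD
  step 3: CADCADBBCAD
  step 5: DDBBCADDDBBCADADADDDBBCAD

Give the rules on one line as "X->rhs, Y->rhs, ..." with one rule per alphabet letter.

A->C, B->D, C->BB, D->AD

  step 2 ⇒ step 3: ADADCAD ⇒ C·AD·C·AD·BB·C·AD
    A ↦ C
    C ↦ BB
    D ↦ AD
    B ↦ D  (constrained at step 0)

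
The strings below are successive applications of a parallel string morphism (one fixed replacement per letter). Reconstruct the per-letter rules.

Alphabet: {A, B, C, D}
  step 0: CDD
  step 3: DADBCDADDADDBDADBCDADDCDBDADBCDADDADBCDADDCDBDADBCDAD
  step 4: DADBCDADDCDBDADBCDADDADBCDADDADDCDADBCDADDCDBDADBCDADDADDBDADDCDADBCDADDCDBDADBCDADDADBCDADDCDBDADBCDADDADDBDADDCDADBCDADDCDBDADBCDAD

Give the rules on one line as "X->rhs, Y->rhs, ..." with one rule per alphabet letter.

A->BC, B->DC, C->DB, D->DAD

  step 3 ⇒ step 4: DADBCDADDADDBDADBCDADDCDBDADBCDADDADBCDADDCDBDADBCDAD ⇒ DAD·BC·DAD·DC·DB·DAD·BC·DAD·DAD·BC·DAD·DAD·DC·DAD·BC·DAD·DC·DB·DAD·BC·DAD·DAD·DB·DAD·DC·DAD·BC·DAD·DC·DB·DAD·BC·DAD·DAD·BC·DAD·DC·DB·DAD·BC·DAD·DAD·DB·DAD·DC·DAD·BC·DAD·DC·DB·DAD·BC·DAD
    A ↦ BC
    B ↦ DC
    C ↦ DB
    D ↦ DAD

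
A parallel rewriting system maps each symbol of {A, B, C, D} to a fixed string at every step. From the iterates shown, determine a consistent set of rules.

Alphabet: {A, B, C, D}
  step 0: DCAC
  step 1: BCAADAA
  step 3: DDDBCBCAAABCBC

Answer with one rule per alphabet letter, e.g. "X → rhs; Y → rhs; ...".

  step 0 ⇒ step 1: DCAC ⇒ BC·AA·D·AA
    A ↦ D
    C ↦ AA
    D ↦ BC
    B ↦ A  (constrained at step 1)

A->D, B->A, C->AA, D->BC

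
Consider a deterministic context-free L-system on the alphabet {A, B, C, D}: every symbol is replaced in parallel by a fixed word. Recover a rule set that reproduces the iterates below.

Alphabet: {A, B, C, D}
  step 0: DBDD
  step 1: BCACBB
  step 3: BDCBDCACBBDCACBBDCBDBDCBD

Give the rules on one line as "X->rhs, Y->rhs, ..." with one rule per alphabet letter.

A->C, B->CAC, C->BD, D->B

  step 0 ⇒ step 1: DBDD ⇒ B·CAC·B·B
    B ↦ CAC
    D ↦ B
    A ↦ C  (constrained at step 1)
    C ↦ BD  (constrained at step 1)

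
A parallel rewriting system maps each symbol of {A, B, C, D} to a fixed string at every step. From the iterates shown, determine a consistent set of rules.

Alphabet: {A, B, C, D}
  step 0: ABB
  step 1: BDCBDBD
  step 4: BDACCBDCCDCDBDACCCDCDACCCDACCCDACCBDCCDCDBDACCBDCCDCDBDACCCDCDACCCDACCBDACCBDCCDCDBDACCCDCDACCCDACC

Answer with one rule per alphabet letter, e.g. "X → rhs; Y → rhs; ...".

  step 0 ⇒ step 1: ABB ⇒ BDC·BD·BD
    A ↦ BDC
    B ↦ BD
    C ↦ CD  (constrained at step 1)
    D ↦ ACC  (constrained at step 1)

A->BDC, B->BD, C->CD, D->ACC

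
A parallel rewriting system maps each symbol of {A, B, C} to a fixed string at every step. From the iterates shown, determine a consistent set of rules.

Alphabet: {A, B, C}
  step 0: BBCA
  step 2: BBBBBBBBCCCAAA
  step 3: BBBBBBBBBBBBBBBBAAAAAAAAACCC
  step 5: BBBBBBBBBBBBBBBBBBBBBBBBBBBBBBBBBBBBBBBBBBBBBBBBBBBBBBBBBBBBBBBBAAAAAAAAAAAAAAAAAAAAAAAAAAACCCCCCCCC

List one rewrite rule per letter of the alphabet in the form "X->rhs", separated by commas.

  step 2 ⇒ step 3: BBBBBBBBCCCAAA ⇒ BB·BB·BB·BB·BB·BB·BB·BB·AAA·AAA·AAA·C·C·C
    A ↦ C
    B ↦ BB
    C ↦ AAA

A->C, B->BB, C->AAA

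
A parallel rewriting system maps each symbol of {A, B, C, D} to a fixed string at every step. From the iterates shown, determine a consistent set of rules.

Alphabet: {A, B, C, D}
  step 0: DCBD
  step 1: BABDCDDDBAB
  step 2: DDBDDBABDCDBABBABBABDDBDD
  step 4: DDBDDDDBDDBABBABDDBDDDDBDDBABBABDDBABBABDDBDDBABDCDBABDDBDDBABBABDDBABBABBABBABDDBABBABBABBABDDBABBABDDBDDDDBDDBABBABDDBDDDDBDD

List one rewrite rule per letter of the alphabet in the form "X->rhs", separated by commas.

  step 1 ⇒ step 2: BABDCDDDBAB ⇒ DD·B·DD·BAB·DCD·BAB·BAB·BAB·DD·B·DD
    A ↦ B
    B ↦ DD
    C ↦ DCD
    D ↦ BAB

A->B, B->DD, C->DCD, D->BAB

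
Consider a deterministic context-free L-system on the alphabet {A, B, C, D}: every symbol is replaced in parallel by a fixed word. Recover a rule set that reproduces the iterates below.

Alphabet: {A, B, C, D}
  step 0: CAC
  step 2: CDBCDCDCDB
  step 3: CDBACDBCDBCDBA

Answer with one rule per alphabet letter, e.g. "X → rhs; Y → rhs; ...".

A->CC, B->A, C->CD, D->B

  step 2 ⇒ step 3: CDBCDCDCDB ⇒ CD·B·A·CD·B·CD·B·CD·B·A
    B ↦ A
    C ↦ CD
    D ↦ B
    A ↦ CC  (constrained at step 0)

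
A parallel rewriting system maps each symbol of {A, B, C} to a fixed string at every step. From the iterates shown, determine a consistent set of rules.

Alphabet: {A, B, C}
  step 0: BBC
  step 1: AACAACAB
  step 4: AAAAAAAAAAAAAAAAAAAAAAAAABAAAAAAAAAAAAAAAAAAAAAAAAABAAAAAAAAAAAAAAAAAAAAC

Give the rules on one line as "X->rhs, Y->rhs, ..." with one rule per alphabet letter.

A->AA, B->AAC, C->AB

  step 0 ⇒ step 1: BBC ⇒ AAC·AAC·AB
    B ↦ AAC
    C ↦ AB
    A ↦ AA  (constrained at step 1)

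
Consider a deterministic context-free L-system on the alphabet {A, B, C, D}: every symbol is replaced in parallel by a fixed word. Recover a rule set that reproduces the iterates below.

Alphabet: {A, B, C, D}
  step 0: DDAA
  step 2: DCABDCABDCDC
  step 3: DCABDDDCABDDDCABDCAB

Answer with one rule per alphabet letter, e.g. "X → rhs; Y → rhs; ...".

  step 2 ⇒ step 3: DCABDCABDCDC ⇒ DC·AB·D·D·DC·AB·D·D·DC·AB·DC·AB
    A ↦ D
    B ↦ D
    C ↦ AB
    D ↦ DC

A->D, B->D, C->AB, D->DC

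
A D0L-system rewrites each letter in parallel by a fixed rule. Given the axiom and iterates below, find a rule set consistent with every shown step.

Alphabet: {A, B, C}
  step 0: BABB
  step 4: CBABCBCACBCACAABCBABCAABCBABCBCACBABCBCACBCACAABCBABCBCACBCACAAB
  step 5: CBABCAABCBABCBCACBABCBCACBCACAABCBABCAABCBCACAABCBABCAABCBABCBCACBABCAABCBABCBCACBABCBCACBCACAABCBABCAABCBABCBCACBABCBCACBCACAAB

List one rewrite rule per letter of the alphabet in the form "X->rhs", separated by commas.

  step 4 ⇒ step 5: CBABCBCACBCACAABCBABCAABCBABCBCACBABCBCACBCACAABCBABCBCACBCACAAB ⇒ CB·AB·CA·AB·CB·AB·CB·CA·CB·AB·CB·CA·CB·CA·CA·AB·CB·AB·CA·AB·CB·CA·CA·AB·CB·AB·CA·AB·CB·AB·CB·CA·CB·AB·CA·AB·CB·AB·CB·CA·CB·AB·CB·CA·CB·CA·CA·AB·CB·AB·CA·AB·CB·AB·CB·CA·CB·AB·CB·CA·CB·CA·CA·AB
    A ↦ CA
    B ↦ AB
    C ↦ CB

A->CA, B->AB, C->CB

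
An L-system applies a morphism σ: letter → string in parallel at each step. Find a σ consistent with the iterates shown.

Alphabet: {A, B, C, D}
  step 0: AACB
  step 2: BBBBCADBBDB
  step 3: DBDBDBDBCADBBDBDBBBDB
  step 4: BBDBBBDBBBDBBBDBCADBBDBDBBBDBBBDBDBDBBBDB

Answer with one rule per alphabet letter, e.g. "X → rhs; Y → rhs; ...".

  step 3 ⇒ step 4: DBDBDBDBCADBBDBDBBBDB ⇒ BB·DB·BB·DB·BB·DB·BB·DB·CA·D·BB·DB·DB·BB·DB·BB·DB·DB·DB·BB·DB
    A ↦ D
    B ↦ DB
    C ↦ CA
    D ↦ BB

A->D, B->DB, C->CA, D->BB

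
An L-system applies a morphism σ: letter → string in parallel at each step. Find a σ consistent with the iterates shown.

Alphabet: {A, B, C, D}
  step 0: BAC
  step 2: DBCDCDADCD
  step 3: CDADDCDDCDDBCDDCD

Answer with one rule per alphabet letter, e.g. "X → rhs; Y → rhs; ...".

  step 2 ⇒ step 3: DBCDCDADCD ⇒ CD·AD·D·CD·D·CD·DB·CD·D·CD
    A ↦ DB
    B ↦ AD
    C ↦ D
    D ↦ CD

A->DB, B->AD, C->D, D->CD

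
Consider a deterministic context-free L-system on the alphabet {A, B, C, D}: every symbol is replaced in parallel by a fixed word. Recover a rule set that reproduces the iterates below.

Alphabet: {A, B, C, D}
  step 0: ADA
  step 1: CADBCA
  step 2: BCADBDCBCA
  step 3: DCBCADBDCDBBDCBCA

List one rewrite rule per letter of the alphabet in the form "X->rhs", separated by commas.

A->CA, B->DC, C->B, D->DB

  step 2 ⇒ step 3: BCADBDCBCA ⇒ DC·B·CA·DB·DC·DB·B·DC·B·CA
    A ↦ CA
    B ↦ DC
    C ↦ B
    D ↦ DB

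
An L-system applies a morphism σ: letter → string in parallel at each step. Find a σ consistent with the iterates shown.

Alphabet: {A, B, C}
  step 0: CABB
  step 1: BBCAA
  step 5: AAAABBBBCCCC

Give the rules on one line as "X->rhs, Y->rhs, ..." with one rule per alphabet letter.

  step 0 ⇒ step 1: CABB ⇒ BB·C·A·A
    A ↦ C
    B ↦ A
    C ↦ BB

A->C, B->A, C->BB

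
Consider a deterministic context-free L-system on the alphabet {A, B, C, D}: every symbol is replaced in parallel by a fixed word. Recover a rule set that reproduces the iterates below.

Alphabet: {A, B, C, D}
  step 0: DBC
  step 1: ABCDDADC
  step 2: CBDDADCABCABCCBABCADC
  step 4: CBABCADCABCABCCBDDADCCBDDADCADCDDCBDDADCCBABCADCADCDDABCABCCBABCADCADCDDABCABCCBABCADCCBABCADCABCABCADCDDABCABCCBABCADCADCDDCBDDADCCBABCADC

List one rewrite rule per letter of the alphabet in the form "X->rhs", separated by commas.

A->CB, B->DD, C->ADC, D->ABC

  step 1 ⇒ step 2: ABCDDADC ⇒ CB·DD·ADC·ABC·ABC·CB·ABC·ADC
    A ↦ CB
    B ↦ DD
    C ↦ ADC
    D ↦ ABC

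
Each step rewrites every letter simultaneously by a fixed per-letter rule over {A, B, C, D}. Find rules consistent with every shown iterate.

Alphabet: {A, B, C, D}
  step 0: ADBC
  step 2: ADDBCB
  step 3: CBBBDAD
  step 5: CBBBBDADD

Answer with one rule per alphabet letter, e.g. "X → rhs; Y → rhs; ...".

A->CB, B->D, C->A, D->B

  step 2 ⇒ step 3: ADDBCB ⇒ CB·B·B·D·A·D
    A ↦ CB
    B ↦ D
    C ↦ A
    D ↦ B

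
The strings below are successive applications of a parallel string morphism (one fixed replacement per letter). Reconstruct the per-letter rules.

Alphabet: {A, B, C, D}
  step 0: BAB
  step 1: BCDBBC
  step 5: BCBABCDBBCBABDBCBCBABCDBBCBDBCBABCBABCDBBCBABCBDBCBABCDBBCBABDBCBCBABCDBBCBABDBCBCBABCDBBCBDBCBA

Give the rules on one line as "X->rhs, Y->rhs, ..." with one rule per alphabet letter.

  step 0 ⇒ step 1: BAB ⇒ BC·DB·BC
    A ↦ DB
    B ↦ BC
    C ↦ BA  (constrained at step 1)
    D ↦ BD  (constrained at step 1)

A->DB, B->BC, C->BA, D->BD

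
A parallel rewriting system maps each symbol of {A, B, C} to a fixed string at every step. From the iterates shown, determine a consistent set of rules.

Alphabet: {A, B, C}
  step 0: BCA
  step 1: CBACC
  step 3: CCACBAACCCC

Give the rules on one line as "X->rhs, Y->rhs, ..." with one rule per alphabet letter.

  step 0 ⇒ step 1: BCA ⇒ CB·A·CC
    A ↦ CC
    B ↦ CB
    C ↦ A

A->CC, B->CB, C->A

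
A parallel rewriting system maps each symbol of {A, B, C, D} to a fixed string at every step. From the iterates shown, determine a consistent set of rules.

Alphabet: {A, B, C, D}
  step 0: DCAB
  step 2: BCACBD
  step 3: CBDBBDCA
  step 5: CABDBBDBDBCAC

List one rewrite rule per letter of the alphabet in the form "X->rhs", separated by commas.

A->B, B->C, C->BD, D->A

  step 2 ⇒ step 3: BCACBD ⇒ C·BD·B·BD·C·A
    A ↦ B
    B ↦ C
    C ↦ BD
    D ↦ A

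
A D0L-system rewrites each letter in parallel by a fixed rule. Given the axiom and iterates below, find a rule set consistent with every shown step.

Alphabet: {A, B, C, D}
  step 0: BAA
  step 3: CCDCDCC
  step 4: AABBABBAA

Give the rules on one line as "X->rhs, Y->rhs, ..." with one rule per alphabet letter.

  step 3 ⇒ step 4: CCDCDCC ⇒ A·A·BB·A·BB·A·A
    C ↦ A
    D ↦ BB
    A ↦ C  (constrained at step 0)
    B ↦ CD  (constrained at step 0)

A->C, B->CD, C->A, D->BB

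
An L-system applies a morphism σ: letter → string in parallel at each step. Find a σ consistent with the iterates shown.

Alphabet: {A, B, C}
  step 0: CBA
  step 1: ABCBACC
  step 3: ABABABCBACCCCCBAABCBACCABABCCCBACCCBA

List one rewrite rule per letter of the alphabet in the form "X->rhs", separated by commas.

  step 0 ⇒ step 1: CBA ⇒ AB·CBA·CC
    A ↦ CC
    B ↦ CBA
    C ↦ AB

A->CC, B->CBA, C->AB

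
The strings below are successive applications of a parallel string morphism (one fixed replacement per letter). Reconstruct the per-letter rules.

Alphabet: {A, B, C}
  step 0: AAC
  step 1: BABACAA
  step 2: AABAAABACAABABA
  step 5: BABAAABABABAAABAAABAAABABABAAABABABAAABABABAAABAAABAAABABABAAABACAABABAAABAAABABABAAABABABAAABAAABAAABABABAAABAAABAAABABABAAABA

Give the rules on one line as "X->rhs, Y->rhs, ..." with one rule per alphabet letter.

A->BA, B->AA, C->CAA

  step 1 ⇒ step 2: BABACAA ⇒ AA·BA·AA·BA·CAA·BA·BA
    A ↦ BA
    B ↦ AA
    C ↦ CAA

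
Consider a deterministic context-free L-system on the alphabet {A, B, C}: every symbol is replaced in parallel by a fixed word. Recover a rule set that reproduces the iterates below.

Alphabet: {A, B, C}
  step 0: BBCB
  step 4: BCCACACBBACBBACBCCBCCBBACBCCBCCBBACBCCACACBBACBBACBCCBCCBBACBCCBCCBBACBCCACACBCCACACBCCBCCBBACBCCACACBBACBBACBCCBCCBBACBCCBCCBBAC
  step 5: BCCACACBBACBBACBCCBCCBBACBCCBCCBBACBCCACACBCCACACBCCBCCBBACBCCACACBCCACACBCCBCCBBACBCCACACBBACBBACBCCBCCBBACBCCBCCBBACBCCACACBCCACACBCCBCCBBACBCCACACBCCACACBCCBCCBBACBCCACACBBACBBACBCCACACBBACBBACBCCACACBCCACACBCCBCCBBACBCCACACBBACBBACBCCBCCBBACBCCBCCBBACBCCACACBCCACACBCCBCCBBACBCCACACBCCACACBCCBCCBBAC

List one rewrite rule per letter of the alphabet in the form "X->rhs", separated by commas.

A->BB, B->BCC, C->AC

  step 4 ⇒ step 5: BCCACACBBACBBACBCCBCCBBACBCCBCCBBACBCCACACBBACBBACBCCBCCBBACBCCBCCBBACBCCACACBCCACACBCCBCCBBACBCCACACBBACBBACBCCBCCBBACBCCBCCBBAC ⇒ BCC·AC·AC·BB·AC·BB·AC·BCC·BCC·BB·AC·BCC·BCC·BB·AC·BCC·AC·AC·BCC·AC·AC·BCC·BCC·BB·AC·BCC·AC·AC·BCC·AC·AC·BCC·BCC·BB·AC·BCC·AC·AC·BB·AC·BB·AC·BCC·BCC·BB·AC·BCC·BCC·BB·AC·BCC·AC·AC·BCC·AC·AC·BCC·BCC·BB·AC·BCC·AC·AC·BCC·AC·AC·BCC·BCC·BB·AC·BCC·AC·AC·BB·AC·BB·AC·BCC·AC·AC·BB·AC·BB·AC·BCC·AC·AC·BCC·AC·AC·BCC·BCC·BB·AC·BCC·AC·AC·BB·AC·BB·AC·BCC·BCC·BB·AC·BCC·BCC·BB·AC·BCC·AC·AC·BCC·AC·AC·BCC·BCC·BB·AC·BCC·AC·AC·BCC·AC·AC·BCC·BCC·BB·AC
    A ↦ BB
    B ↦ BCC
    C ↦ AC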